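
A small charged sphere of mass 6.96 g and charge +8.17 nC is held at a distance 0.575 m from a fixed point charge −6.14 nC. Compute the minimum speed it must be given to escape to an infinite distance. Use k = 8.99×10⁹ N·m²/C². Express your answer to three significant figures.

0.0150 m/s

To just escape, total mechanical energy must reach zero at infinity: ½mv²_min + U = 0, so ½mv²_min = −U = |kQq|/r.
|U| = |kQq|/r = (8.99×10⁹ N·m²/C²)(6.14×10⁻⁹)(8.17×10⁻⁹)/(0.575) = 7.84×10⁻⁷ J.
v_min = √(2|U|/m) = √(2·7.84×10⁻⁷/6.96×10⁻³) = 0.0150 m/s.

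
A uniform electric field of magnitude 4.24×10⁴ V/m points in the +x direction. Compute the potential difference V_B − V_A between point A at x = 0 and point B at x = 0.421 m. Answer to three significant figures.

In a uniform field, potential decreases in the direction of E: V_B − V_A = −E·Δx.
V_B − V_A = −(4.24×10⁴ V/m)(0.421 m) = -1.79×10⁴ V.

-1.79×10⁴ V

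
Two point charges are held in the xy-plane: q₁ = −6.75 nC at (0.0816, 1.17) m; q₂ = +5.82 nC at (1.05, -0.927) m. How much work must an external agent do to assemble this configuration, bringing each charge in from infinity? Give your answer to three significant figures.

The assembly work is the sum of pairwise potential energies, U = Σ_{i<j} kqᵢqⱼ/rᵢⱼ.
Pair separations: r₁₂ = 2.31 m.
U = (-1.53×10⁻⁷) = -1.53×10⁻⁷ J.

-1.53×10⁻⁷ J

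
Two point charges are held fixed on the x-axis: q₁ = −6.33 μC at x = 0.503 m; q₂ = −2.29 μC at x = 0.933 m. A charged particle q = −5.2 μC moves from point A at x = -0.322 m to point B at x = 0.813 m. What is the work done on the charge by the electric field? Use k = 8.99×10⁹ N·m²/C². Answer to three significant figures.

-1.40 J

The work done by the electric force is W_field = −ΔU = −q(V_B − V_A) = q(V_A − V_B).
At A: distances to the source charges are 0.825 m, 1.26 m; V_A = Σ kqᵢ/rᵢ = -8.54×10⁴ V.
At B: distances to the source charges are 0.310 m, 0.120 m; V_B = Σ kqᵢ/rᵢ = -3.55×10⁵ V.
ΔV = V_B − V_A = -2.70×10⁵ V.
W_field = −qΔV = −(-5.20×10⁻⁶ C)(-2.70×10⁵ V) = -1.40 J.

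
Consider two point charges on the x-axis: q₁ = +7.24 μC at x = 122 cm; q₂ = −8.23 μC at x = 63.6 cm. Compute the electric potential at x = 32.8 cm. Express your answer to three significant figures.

-1.67×10⁵ V

The total potential is the scalar sum of each charge's contribution, V = Σ kqᵢ/rᵢ.
Distances from the field point to each charge: r₁ = 0.892 m, r₂ = 0.308 m.
V = k[(7.24×10⁻⁶)/(0.892) + (-8.23×10⁻⁶)/(0.308)] = -1.67×10⁵ V.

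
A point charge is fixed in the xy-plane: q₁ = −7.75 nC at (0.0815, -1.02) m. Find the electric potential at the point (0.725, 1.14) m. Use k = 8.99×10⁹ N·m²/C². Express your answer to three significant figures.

-30.9 V

Electric potential is a scalar, so the contributions from each charge add algebraically: V = Σ kqᵢ/rᵢ.
Distances from the field point to each charge: r₁ = 2.25 m.
V = k[(-7.75×10⁻⁹)/(2.25)] = -30.9 V.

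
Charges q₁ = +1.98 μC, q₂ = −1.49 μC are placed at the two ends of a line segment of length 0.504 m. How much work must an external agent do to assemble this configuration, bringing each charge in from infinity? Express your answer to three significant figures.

The assembly work is the sum of pairwise potential energies, U = Σ_{i<j} kqᵢqⱼ/rᵢⱼ.
The separation is r = 0.504 m.
U = (-0.0526) = -0.0526 J.

-0.0526 J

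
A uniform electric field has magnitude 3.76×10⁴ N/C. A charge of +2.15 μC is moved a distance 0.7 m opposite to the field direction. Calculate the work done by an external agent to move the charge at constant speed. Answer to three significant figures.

0.0566 J

The potential change for a displacement 0.7 m opposite to the field direction is ΔV = +Ed = 2.63×10⁴ V.
W_ext = qΔV = 0.0566 J.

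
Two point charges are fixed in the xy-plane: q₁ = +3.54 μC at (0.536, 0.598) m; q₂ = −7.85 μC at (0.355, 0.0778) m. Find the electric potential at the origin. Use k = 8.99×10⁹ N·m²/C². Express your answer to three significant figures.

The total potential is the scalar sum of each charge's contribution, V = Σ kqᵢ/rᵢ.
Distances from the field point to each charge: r₁ = 0.803 m, r₂ = 0.363 m.
V = k[(3.54×10⁻⁶)/(0.803) + (-7.85×10⁻⁶)/(0.363)] = -1.55×10⁵ V.

-1.55×10⁵ V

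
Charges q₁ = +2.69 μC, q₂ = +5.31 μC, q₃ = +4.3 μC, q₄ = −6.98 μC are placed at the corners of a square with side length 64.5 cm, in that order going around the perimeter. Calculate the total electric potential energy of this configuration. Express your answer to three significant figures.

-0.414 J

The work to assemble the configuration equals its total potential energy, U = Σ kqᵢqⱼ/rᵢⱼ over all pairs.
The four side pairs have separation 0.645 m and the two diagonal pairs 0.912 m.
Summing all 6 pair terms gives U = -0.414 J.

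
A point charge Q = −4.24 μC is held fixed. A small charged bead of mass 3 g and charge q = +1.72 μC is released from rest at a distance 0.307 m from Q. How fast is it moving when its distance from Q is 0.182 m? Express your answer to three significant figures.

Only the electrostatic force acts, so mechanical energy is conserved: ½mv² = U₁ − U₂ = kQq(1/r₁ − 1/r₂).
U₁ − U₂ = (8.99×10⁹ N·m²/C²)(-4.24×10⁻⁶ C)(1.72×10⁻⁶ C)(1/0.307 − 1/0.182) = 0.147 J.
v = √(2·0.147/3.00×10⁻³) = 9.89 m/s.

9.89 m/s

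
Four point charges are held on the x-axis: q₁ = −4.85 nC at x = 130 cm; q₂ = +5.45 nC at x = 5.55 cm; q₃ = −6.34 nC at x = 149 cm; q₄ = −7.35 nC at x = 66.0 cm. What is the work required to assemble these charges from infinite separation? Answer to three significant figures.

The work to assemble the configuration equals its total potential energy, U = Σ kqᵢqⱼ/rᵢⱼ over all pairs.
Pair separations: r₁₂ = 1.24 m, r₁₃ = 0.190 m, r₁₄ = 0.640 m, r₂₃ = 1.43 m, r₂₄ = 0.605 m, r₃₄ = 0.830 m.
Summing all 6 pair terms gives U = 1.46×10⁻⁶ J.

1.46×10⁻⁶ J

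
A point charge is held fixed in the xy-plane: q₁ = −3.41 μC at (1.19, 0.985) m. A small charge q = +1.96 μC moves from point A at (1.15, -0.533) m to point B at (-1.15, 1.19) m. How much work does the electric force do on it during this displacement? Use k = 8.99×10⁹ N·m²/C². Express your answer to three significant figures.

-0.0140 J

The work done by the electric force is W_field = −ΔU = −q(V_B − V_A) = q(V_A − V_B).
At A: distance to the source charge is 1.52 m; V_A = kq₁/r = -2.02×10⁴ V.
At B: distance to the source charge is 2.35 m; V_B = kq₁/r = -1.31×10⁴ V.
ΔV = V_B − V_A = 7140 V.
W_field = −qΔV = −(1.96×10⁻⁶ C)(7140 V) = -0.0140 J.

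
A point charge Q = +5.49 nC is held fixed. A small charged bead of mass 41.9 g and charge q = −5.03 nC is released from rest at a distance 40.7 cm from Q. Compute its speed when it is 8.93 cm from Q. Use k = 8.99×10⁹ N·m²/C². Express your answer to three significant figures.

Only the electrostatic force acts, so mechanical energy is conserved: ½mv² = U₁ − U₂ = kQq(1/r₁ − 1/r₂).
U₁ − U₂ = (8.99×10⁹ N·m²/C²)(5.49×10⁻⁹ C)(-5.03×10⁻⁹ C)(1/0.407 − 1/0.0893) = 2.17×10⁻⁶ J.
v = √(2·2.17×10⁻⁶/0.0419) = 0.0102 m/s.

0.0102 m/s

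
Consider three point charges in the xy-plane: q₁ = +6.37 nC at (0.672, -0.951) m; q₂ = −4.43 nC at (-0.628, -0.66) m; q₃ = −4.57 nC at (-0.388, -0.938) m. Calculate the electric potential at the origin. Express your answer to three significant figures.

-35.0 V

The total potential is the scalar sum of each charge's contribution, V = Σ kqᵢ/rᵢ.
Distances from the field point to each charge: r₁ = 1.16 m, r₂ = 0.911 m, r₃ = 1.02 m.
V = k[(6.37×10⁻⁹)/(1.16) + (-4.43×10⁻⁹)/(0.911) + (-4.57×10⁻⁹)/(1.02)] = -35.0 V.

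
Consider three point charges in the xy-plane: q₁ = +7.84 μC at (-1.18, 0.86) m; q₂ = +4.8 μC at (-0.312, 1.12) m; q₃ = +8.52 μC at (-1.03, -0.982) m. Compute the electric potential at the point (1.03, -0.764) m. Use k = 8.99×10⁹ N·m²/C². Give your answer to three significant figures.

8.13×10⁴ V

The total potential is the scalar sum of each charge's contribution, V = Σ kqᵢ/rᵢ.
Distances from the field point to each charge: r₁ = 2.74 m, r₂ = 2.31 m, r₃ = 2.07 m.
V = k[(7.84×10⁻⁶)/(2.74) + (4.80×10⁻⁶)/(2.31) + (8.52×10⁻⁶)/(2.07)] = 8.13×10⁴ V.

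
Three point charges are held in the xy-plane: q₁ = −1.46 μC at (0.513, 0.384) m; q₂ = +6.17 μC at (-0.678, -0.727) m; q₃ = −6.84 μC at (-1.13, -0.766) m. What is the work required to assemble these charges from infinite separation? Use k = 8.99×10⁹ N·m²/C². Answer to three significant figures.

-0.841 J

The work to assemble the configuration equals its total potential energy, U = Σ kqᵢqⱼ/rᵢⱼ over all pairs.
Pair separations: r₁₂ = 1.63 m, r₁₃ = 2.01 m, r₂₃ = 0.454 m.
U = (-0.0497) + (0.0448) + (-0.836) = -0.841 J.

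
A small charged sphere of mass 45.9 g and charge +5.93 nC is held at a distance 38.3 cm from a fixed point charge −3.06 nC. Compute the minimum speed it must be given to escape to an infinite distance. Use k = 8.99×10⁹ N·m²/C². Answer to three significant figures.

4.31×10⁻³ m/s

To just escape, total mechanical energy must reach zero at infinity: ½mv²_min + U = 0, so ½mv²_min = −U = |kQq|/r.
|U| = |kQq|/r = (8.99×10⁹ N·m²/C²)(3.06×10⁻⁹)(5.93×10⁻⁹)/(0.383) = 4.26×10⁻⁷ J.
v_min = √(2|U|/m) = √(2·4.26×10⁻⁷/0.0459) = 4.31×10⁻³ m/s.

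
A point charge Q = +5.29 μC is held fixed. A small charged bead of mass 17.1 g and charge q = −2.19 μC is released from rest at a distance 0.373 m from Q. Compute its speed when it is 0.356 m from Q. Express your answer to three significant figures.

1.25 m/s

Only the electrostatic force acts, so mechanical energy is conserved: ½mv² = U₁ − U₂ = kQq(1/r₁ − 1/r₂).
U₁ − U₂ = (8.99×10⁹ N·m²/C²)(5.29×10⁻⁶ C)(-2.19×10⁻⁶ C)(1/0.373 − 1/0.356) = 0.0133 J.
v = √(2·0.0133/0.0171) = 1.25 m/s.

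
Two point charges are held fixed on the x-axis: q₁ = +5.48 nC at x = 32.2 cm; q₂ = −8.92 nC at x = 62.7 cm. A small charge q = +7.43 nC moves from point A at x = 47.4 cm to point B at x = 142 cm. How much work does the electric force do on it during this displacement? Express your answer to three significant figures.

The work done by the electric force is W_field = −ΔU = −q(V_B − V_A) = q(V_A − V_B).
At A: distances to the source charges are 0.152 m, 0.153 m; V_A = Σ kqᵢ/rᵢ = -200 V.
At B: distances to the source charges are 1.10 m, 0.793 m; V_B = Σ kqᵢ/rᵢ = -56.3 V.
ΔV = V_B − V_A = 144 V.
W_field = −qΔV = −(7.43×10⁻⁹ C)(144 V) = -1.07×10⁻⁶ J.

-1.07×10⁻⁶ J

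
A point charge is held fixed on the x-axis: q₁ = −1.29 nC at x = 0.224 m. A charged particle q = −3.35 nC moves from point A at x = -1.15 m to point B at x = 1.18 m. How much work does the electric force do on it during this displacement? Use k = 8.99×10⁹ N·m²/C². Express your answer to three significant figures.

-1.24×10⁻⁸ J

The work done by the electric force is W_field = −ΔU = −q(V_B − V_A) = q(V_A − V_B).
At A: distance to the source charge is 1.37 m; V_A = kq₁/r = -8.44 V.
At B: distance to the source charge is 0.956 m; V_B = kq₁/r = -12.1 V.
ΔV = V_B − V_A = -3.69 V.
W_field = −qΔV = −(-3.35×10⁻⁹ C)(-3.69 V) = -1.24×10⁻⁸ J.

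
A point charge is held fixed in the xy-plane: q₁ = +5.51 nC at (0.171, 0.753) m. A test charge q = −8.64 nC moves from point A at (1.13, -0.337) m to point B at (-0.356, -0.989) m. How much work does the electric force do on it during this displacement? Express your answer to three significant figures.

The work done by the electric force is W_field = −ΔU = −q(V_B − V_A) = q(V_A − V_B).
At A: distance to the source charge is 1.45 m; V_A = kq₁/r = 34.1 V.
At B: distance to the source charge is 1.82 m; V_B = kq₁/r = 27.2 V.
ΔV = V_B − V_A = -6.90 V.
W_field = −qΔV = −(-8.64×10⁻⁹ C)(-6.90 V) = -5.96×10⁻⁸ J.

-5.96×10⁻⁸ J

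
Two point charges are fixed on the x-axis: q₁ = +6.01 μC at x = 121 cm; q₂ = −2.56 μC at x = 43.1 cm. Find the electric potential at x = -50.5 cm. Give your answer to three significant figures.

6920 V

Electric potential is a scalar, so the contributions from each charge add algebraically: V = Σ kqᵢ/rᵢ.
Distances from the field point to each charge: r₁ = 1.71 m, r₂ = 0.936 m.
V = k[(6.01×10⁻⁶)/(1.71) + (-2.56×10⁻⁶)/(0.936)] = 6920 V.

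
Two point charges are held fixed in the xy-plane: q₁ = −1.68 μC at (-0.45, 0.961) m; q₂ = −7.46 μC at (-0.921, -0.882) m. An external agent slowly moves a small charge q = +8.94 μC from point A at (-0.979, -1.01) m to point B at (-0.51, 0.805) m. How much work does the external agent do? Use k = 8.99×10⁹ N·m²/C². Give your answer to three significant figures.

For quasistatic motion the external work equals the change in potential energy: W_ext = qΔV = q(V_B − V_A).
At A: distances to the source charges are 2.04 m, 0.141 m; V_A = Σ kqᵢ/rᵢ = -4.85×10⁵ V.
At B: distances to the source charges are 0.167 m, 1.74 m; V_B = Σ kqᵢ/rᵢ = -1.29×10⁵ V.
ΔV = V_B − V_A = 3.56×10⁵ V.
W_ext = qΔV = (8.94×10⁻⁶ C)(3.56×10⁵ V) = 3.18 J.

3.18 J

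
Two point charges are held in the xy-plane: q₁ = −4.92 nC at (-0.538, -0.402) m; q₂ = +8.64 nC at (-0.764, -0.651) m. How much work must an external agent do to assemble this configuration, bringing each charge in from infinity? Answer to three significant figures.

The assembly work is the sum of pairwise potential energies, U = Σ_{i<j} kqᵢqⱼ/rᵢⱼ.
Pair separations: r₁₂ = 0.336 m.
U = (-1.14×10⁻⁶) = -1.14×10⁻⁶ J.

-1.14×10⁻⁶ J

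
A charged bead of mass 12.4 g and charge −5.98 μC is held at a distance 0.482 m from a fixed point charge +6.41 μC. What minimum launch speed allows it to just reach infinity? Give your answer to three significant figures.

10.7 m/s

To just escape, total mechanical energy must reach zero at infinity: ½mv²_min + U = 0, so ½mv²_min = −U = |kQq|/r.
|U| = |kQq|/r = (8.99×10⁹ N·m²/C²)(6.41×10⁻⁶)(5.98×10⁻⁶)/(0.482) = 0.715 J.
v_min = √(2|U|/m) = √(2·0.715/0.0124) = 10.7 m/s.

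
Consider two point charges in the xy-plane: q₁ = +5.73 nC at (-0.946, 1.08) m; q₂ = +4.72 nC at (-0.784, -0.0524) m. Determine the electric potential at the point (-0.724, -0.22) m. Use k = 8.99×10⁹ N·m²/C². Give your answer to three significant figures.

277 V

The total potential is the scalar sum of each charge's contribution, V = Σ kqᵢ/rᵢ.
Distances from the field point to each charge: r₁ = 1.32 m, r₂ = 0.178 m.
V = k[(5.73×10⁻⁹)/(1.32) + (4.72×10⁻⁹)/(0.178)] = 277 V.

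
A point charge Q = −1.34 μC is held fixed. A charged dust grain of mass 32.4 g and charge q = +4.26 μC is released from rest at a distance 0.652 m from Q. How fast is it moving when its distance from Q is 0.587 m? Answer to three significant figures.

Only the electrostatic force acts, so mechanical energy is conserved: ½mv² = U₁ − U₂ = kQq(1/r₁ − 1/r₂).
U₁ − U₂ = (8.99×10⁹ N·m²/C²)(-1.34×10⁻⁶ C)(4.26×10⁻⁶ C)(1/0.652 − 1/0.587) = 8.72×10⁻³ J.
v = √(2·8.72×10⁻³/0.0324) = 0.733 m/s.

0.733 m/s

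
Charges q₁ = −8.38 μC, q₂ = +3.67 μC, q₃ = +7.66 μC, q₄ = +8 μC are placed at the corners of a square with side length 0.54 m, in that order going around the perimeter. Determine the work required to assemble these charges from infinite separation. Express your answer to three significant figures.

The assembly work is the sum of pairwise potential energies, U = Σ_{i<j} kqᵢqⱼ/rᵢⱼ.
The four side pairs have separation 0.540 m and the two diagonal pairs 0.764 m.
Summing all 6 pair terms gives U = -0.550 J.

-0.550 J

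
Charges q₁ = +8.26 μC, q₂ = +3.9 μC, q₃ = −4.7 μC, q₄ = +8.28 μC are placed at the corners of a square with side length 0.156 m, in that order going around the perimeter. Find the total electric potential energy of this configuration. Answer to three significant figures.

2.23 J

The work to assemble the configuration equals its total potential energy, U = Σ kqᵢqⱼ/rᵢⱼ over all pairs.
The four side pairs have separation 0.156 m and the two diagonal pairs 0.221 m.
Summing all 6 pair terms gives U = 2.23 J.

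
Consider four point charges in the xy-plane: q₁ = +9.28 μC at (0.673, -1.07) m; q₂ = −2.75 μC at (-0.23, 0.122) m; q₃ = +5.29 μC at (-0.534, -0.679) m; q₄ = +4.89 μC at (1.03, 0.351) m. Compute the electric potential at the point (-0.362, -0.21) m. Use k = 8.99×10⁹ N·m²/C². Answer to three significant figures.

1.17×10⁵ V

Electric potential is a scalar, so the contributions from each charge add algebraically: V = Σ kqᵢ/rᵢ.
Distances from the field point to each charge: r₁ = 1.35 m, r₂ = 0.357 m, r₃ = 0.500 m, r₄ = 1.50 m.
V = k[(9.28×10⁻⁶)/(1.35) + (-2.75×10⁻⁶)/(0.357) + (5.29×10⁻⁶)/(0.500) + (4.89×10⁻⁶)/(1.50)] = 1.17×10⁵ V.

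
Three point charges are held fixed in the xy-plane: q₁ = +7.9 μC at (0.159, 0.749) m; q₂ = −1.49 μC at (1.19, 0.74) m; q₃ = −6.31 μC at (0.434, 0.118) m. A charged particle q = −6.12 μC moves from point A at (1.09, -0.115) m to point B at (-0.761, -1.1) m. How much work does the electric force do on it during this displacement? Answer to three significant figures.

0.228 J

The work done by the electric force is W_field = −ΔU = −q(V_B − V_A) = q(V_A − V_B).
At A: distances to the source charges are 1.27 m, 0.861 m, 0.696 m; V_A = Σ kqᵢ/rᵢ = -4.11×10⁴ V.
At B: distances to the source charges are 2.07 m, 2.68 m, 1.71 m; V_B = Σ kqᵢ/rᵢ = -3850 V.
ΔV = V_B − V_A = 3.73×10⁴ V.
W_field = −qΔV = −(-6.12×10⁻⁶ C)(3.73×10⁴ V) = 0.228 J.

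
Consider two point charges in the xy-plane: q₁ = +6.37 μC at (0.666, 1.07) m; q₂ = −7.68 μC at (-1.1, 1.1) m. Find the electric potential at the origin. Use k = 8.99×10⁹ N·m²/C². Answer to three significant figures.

The total potential is the scalar sum of each charge's contribution, V = Σ kqᵢ/rᵢ.
Distances from the field point to each charge: r₁ = 1.26 m, r₂ = 1.56 m.
V = k[(6.37×10⁻⁶)/(1.26) + (-7.68×10⁻⁶)/(1.56)] = 1050 V.

1050 V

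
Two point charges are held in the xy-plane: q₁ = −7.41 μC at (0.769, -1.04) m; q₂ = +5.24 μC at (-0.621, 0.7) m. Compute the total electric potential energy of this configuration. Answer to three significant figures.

The work to assemble the configuration equals its total potential energy, U = Σ kqᵢqⱼ/rᵢⱼ over all pairs.
Pair separations: r₁₂ = 2.23 m.
U = (-0.157) = -0.157 J.

-0.157 J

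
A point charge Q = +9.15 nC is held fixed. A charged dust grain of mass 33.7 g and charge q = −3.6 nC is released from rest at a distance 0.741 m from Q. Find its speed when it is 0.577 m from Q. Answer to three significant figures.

Only the electrostatic force acts, so mechanical energy is conserved: ½mv² = U₁ − U₂ = kQq(1/r₁ − 1/r₂).
U₁ − U₂ = (8.99×10⁹ N·m²/C²)(9.15×10⁻⁹ C)(-3.60×10⁻⁹ C)(1/0.741 − 1/0.577) = 1.14×10⁻⁷ J.
v = √(2·1.14×10⁻⁷/0.0337) = 2.60×10⁻³ m/s.

2.60×10⁻³ m/s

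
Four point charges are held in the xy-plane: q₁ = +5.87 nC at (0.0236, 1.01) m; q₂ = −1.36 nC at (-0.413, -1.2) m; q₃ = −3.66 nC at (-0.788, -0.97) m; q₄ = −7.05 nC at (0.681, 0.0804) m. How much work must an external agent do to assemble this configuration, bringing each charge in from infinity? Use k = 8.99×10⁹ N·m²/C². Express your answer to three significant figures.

The assembly work is the sum of pairwise potential energies, U = Σ_{i<j} kqᵢqⱼ/rᵢⱼ.
Pair separations: r₁₂ = 2.25 m, r₁₃ = 2.14 m, r₁₄ = 1.14 m, r₂₃ = 0.440 m, r₂₄ = 1.68 m, r₃₄ = 1.81 m.
Summing all 6 pair terms gives U = -1.68×10⁻⁷ J.

-1.68×10⁻⁷ J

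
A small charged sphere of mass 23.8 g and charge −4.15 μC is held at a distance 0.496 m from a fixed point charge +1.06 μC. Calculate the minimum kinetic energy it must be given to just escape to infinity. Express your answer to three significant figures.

0.0797 J

To just escape, total mechanical energy must reach zero at infinity: ½mv²_min + U = 0, so ½mv²_min = −U = |kQq|/r.
|U| = |kQq|/r = (8.99×10⁹ N·m²/C²)(1.06×10⁻⁶)(4.15×10⁻⁶)/(0.496) = 0.0797 J.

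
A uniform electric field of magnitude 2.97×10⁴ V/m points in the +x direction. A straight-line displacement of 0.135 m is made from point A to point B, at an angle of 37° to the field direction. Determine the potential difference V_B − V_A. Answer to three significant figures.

-3200 V

Only the component of displacement along E changes the potential: ΔV = −E·d·cosθ.
ΔV = −(2.97×10⁴ V/m)(0.135 m)cos37° = -3200 V.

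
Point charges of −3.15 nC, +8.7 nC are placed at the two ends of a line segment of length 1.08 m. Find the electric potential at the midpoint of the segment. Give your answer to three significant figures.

92.4 V

The total potential is the scalar sum of each charge's contribution, V = Σ kqᵢ/rᵢ.
Each charge is 0.540 m from the midpoint.
V = k[(-3.15×10⁻⁹)/(0.540) + (8.70×10⁻⁹)/(0.540)] = 92.4 V.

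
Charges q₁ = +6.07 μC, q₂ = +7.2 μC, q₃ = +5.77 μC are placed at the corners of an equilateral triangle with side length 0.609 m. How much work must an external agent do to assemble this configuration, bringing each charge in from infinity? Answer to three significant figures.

1.78 J

The assembly work is the sum of pairwise potential energies, U = Σ_{i<j} kqᵢqⱼ/rᵢⱼ.
All three pair separations equal the side length, 0.609 m.
U = (0.645) + (0.517) + (0.613) = 1.78 J.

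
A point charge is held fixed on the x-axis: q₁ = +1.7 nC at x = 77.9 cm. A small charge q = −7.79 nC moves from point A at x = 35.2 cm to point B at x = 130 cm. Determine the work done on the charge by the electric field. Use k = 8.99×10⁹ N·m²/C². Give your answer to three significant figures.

-5.03×10⁻⁸ J

The work done by the electric force is W_field = −ΔU = −q(V_B − V_A) = q(V_A − V_B).
At A: distance to the source charge is 0.427 m; V_A = kq₁/r = 35.8 V.
At B: distance to the source charge is 0.521 m; V_B = kq₁/r = 29.3 V.
ΔV = V_B − V_A = -6.46 V.
W_field = −qΔV = −(-7.79×10⁻⁹ C)(-6.46 V) = -5.03×10⁻⁸ J.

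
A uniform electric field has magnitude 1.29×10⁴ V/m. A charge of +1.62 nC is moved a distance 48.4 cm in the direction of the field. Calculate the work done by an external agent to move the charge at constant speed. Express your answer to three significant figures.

The potential change for a displacement 48.4 cm in the direction of the field is ΔV = −Ed = -6240 V.
W_ext = qΔV = -1.01×10⁻⁵ J.

-1.01×10⁻⁵ J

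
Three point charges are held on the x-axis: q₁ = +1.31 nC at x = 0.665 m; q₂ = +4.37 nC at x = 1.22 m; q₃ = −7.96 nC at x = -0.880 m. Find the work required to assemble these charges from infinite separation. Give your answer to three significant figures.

-1.17×10⁻⁷ J

The assembly work is the sum of pairwise potential energies, U = Σ_{i<j} kqᵢqⱼ/rᵢⱼ.
Pair separations: r₁₂ = 0.555 m, r₁₃ = 1.54 m, r₂₃ = 2.10 m.
U = (9.27×10⁻⁸) + (-6.07×10⁻⁸) + (-1.49×10⁻⁷) = -1.17×10⁻⁷ J.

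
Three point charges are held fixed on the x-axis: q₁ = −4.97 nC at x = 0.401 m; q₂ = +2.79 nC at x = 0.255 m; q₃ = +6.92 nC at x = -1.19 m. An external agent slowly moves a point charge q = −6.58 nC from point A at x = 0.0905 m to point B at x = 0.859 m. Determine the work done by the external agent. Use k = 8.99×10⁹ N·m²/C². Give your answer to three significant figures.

5.45×10⁻⁷ J

For quasistatic motion the external work equals the change in potential energy: W_ext = qΔV = q(V_B − V_A).
At A: distances to the source charges are 0.310 m, 0.165 m, 1.28 m; V_A = Σ kqᵢ/rᵢ = 57.2 V.
At B: distances to the source charges are 0.458 m, 0.604 m, 2.05 m; V_B = Σ kqᵢ/rᵢ = -25.7 V.
ΔV = V_B − V_A = -82.8 V.
W_ext = qΔV = (-6.58×10⁻⁹ C)(-82.8 V) = 5.45×10⁻⁷ J.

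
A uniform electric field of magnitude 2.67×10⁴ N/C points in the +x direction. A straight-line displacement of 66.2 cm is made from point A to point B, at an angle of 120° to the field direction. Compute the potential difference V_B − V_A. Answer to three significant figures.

8840 V

Only the component of displacement along E changes the potential: ΔV = −E·d·cosθ.
ΔV = −(2.67×10⁴ V/m)(0.662 m)cos120° = 8840 V.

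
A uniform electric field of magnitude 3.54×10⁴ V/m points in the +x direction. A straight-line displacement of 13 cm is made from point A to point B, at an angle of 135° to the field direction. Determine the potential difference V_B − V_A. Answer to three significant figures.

Only the component of displacement along E changes the potential: ΔV = −E·d·cosθ.
ΔV = −(3.54×10⁴ V/m)(0.130 m)cos135° = 3250 V.

3250 V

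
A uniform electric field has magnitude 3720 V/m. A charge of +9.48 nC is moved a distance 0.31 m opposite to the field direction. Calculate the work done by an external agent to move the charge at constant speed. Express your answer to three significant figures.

The potential change for a displacement 0.31 m opposite to the field direction is ΔV = +Ed = 1150 V.
W_ext = qΔV = 1.09×10⁻⁵ J.

1.09×10⁻⁵ J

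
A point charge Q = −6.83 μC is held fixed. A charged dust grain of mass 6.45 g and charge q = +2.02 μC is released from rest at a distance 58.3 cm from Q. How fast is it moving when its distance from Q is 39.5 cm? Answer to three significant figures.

5.60 m/s

Only the electrostatic force acts, so mechanical energy is conserved: ½mv² = U₁ − U₂ = kQq(1/r₁ − 1/r₂).
U₁ − U₂ = (8.99×10⁹ N·m²/C²)(-6.83×10⁻⁶ C)(2.02×10⁻⁶ C)(1/0.583 − 1/0.395) = 0.101 J.
v = √(2·0.101/6.45×10⁻³) = 5.60 m/s.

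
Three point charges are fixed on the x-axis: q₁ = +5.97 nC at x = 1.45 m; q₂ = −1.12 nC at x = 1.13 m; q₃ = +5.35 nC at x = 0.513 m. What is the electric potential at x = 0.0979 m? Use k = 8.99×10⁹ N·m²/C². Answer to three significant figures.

146 V

Electric potential is a scalar, so the contributions from each charge add algebraically: V = Σ kqᵢ/rᵢ.
Distances from the field point to each charge: r₁ = 1.35 m, r₂ = 1.03 m, r₃ = 0.415 m.
V = k[(5.97×10⁻⁹)/(1.35) + (-1.12×10⁻⁹)/(1.03) + (5.35×10⁻⁹)/(0.415)] = 146 V.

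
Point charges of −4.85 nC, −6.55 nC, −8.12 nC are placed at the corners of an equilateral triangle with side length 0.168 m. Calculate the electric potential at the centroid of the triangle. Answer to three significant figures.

-1810 V

The total potential is the scalar sum of each charge's contribution, V = Σ kqᵢ/rᵢ.
The distance from each vertex to the centroid is a/√3 = 0.0970 m.
V = k[(-4.85×10⁻⁹)/(0.0970) + (-6.55×10⁻⁹)/(0.0970) + (-8.12×10⁻⁹)/(0.0970)] = -1810 V.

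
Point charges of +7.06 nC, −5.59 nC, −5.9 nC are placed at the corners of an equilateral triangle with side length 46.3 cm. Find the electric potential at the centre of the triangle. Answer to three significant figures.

-149 V

The total potential is the scalar sum of each charge's contribution, V = Σ kqᵢ/rᵢ.
The distance from each vertex to the centroid is a/√3 = 0.267 m.
V = k[(7.06×10⁻⁹)/(0.267) + (-5.59×10⁻⁹)/(0.267) + (-5.90×10⁻⁹)/(0.267)] = -149 V.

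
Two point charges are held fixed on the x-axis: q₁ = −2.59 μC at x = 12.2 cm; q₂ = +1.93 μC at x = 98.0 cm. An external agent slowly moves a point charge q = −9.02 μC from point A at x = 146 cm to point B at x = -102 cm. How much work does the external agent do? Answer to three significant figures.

0.275 J

For quasistatic motion the external work equals the change in potential energy: W_ext = qΔV = q(V_B − V_A).
At A: distances to the source charges are 1.34 m, 0.480 m; V_A = Σ kqᵢ/rᵢ = 1.87×10⁴ V.
At B: distances to the source charges are 1.14 m, 2.00 m; V_B = Σ kqᵢ/rᵢ = -1.17×10⁴ V.
ΔV = V_B − V_A = -3.05×10⁴ V.
W_ext = qΔV = (-9.02×10⁻⁶ C)(-3.05×10⁴ V) = 0.275 J.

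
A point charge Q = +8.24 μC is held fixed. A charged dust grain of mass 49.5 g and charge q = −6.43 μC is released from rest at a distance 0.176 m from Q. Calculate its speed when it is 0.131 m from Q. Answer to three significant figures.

6.13 m/s

Only the electrostatic force acts, so mechanical energy is conserved: ½mv² = U₁ − U₂ = kQq(1/r₁ − 1/r₂).
U₁ − U₂ = (8.99×10⁹ N·m²/C²)(8.24×10⁻⁶ C)(-6.43×10⁻⁶ C)(1/0.176 − 1/0.131) = 0.930 J.
v = √(2·0.930/0.0495) = 6.13 m/s.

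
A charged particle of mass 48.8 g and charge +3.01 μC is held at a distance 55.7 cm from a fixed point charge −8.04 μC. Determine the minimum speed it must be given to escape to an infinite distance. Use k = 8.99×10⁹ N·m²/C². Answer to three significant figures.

4.00 m/s

To just escape, total mechanical energy must reach zero at infinity: ½mv²_min + U = 0, so ½mv²_min = −U = |kQq|/r.
|U| = |kQq|/r = (8.99×10⁹ N·m²/C²)(8.04×10⁻⁶)(3.01×10⁻⁶)/(0.557) = 0.391 J.
v_min = √(2|U|/m) = √(2·0.391/0.0488) = 4.00 m/s.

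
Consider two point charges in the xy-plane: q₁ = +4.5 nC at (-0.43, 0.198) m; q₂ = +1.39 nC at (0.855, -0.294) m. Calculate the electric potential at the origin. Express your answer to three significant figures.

The total potential is the scalar sum of each charge's contribution, V = Σ kqᵢ/rᵢ.
Distances from the field point to each charge: r₁ = 0.473 m, r₂ = 0.904 m.
V = k[(4.50×10⁻⁹)/(0.473) + (1.39×10⁻⁹)/(0.904)] = 99.3 V.

99.3 V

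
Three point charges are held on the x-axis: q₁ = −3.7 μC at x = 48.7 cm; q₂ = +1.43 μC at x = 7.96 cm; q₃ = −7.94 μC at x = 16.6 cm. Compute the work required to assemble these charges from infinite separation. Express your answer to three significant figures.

-0.475 J

The assembly work is the sum of pairwise potential energies, U = Σ_{i<j} kqᵢqⱼ/rᵢⱼ.
Pair separations: r₁₂ = 0.407 m, r₁₃ = 0.321 m, r₂₃ = 0.0864 m.
U = (-0.117) + (0.823) + (-1.18) = -0.475 J.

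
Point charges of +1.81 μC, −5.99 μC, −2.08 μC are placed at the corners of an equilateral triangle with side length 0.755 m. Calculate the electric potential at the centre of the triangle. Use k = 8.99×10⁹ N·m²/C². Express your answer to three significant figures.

Electric potential is a scalar, so the contributions from each charge add algebraically: V = Σ kqᵢ/rᵢ.
The distance from each vertex to the centroid is a/√3 = 0.436 m.
V = k[(1.81×10⁻⁶)/(0.436) + (-5.99×10⁻⁶)/(0.436) + (-2.08×10⁻⁶)/(0.436)] = -1.29×10⁵ V.

-1.29×10⁵ V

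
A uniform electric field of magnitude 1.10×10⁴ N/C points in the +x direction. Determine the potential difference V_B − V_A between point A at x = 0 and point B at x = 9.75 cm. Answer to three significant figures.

-1070 V

In a uniform field, potential decreases in the direction of E: V_B − V_A = −E·Δx.
V_B − V_A = −(1.10×10⁴ V/m)(0.0975 m) = -1070 V.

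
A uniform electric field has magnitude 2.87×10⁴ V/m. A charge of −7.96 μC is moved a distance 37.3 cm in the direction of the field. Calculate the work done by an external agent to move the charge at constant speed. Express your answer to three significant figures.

The potential change for a displacement 37.3 cm in the direction of the field is ΔV = −Ed = -1.07×10⁴ V.
W_ext = qΔV = 0.0852 J.

0.0852 J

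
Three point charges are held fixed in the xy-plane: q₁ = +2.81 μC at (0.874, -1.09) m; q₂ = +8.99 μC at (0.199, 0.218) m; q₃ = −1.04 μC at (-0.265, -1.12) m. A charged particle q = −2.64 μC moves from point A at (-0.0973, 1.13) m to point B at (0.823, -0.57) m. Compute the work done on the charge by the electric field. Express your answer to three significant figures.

0.0806 J

The work done by the electric force is W_field = −ΔU = −q(V_B − V_A) = q(V_A − V_B).
At A: distances to the source charges are 2.42 m, 0.959 m, 2.26 m; V_A = Σ kqᵢ/rᵢ = 9.06×10⁴ V.
At B: distances to the source charges are 0.522 m, 1.01 m, 1.22 m; V_B = Σ kqᵢ/rᵢ = 1.21×10⁵ V.
ΔV = V_B − V_A = 3.05×10⁴ V.
W_field = −qΔV = −(-2.64×10⁻⁶ C)(3.05×10⁴ V) = 0.0806 J.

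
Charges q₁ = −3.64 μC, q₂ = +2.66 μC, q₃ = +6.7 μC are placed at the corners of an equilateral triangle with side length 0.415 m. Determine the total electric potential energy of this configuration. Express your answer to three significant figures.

The assembly work is the sum of pairwise potential energies, U = Σ_{i<j} kqᵢqⱼ/rᵢⱼ.
All three pair separations equal the side length, 0.415 m.
U = (-0.210) + (-0.528) + (0.386) = -0.352 J.

-0.352 J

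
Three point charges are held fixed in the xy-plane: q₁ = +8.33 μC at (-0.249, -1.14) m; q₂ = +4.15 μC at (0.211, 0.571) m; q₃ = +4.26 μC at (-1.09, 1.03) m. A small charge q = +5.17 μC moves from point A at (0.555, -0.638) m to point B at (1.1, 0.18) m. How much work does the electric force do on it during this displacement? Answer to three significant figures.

0.158 J

The work done by the electric force is W_field = −ΔU = −q(V_B − V_A) = q(V_A − V_B).
At A: distances to the source charges are 0.948 m, 1.26 m, 2.34 m; V_A = Σ kqᵢ/rᵢ = 1.25×10⁵ V.
At B: distances to the source charges are 1.89 m, 0.971 m, 2.35 m; V_B = Σ kqᵢ/rᵢ = 9.44×10⁴ V.
ΔV = V_B − V_A = -3.06×10⁴ V.
W_field = −qΔV = −(5.17×10⁻⁶ C)(-3.06×10⁴ V) = 0.158 J.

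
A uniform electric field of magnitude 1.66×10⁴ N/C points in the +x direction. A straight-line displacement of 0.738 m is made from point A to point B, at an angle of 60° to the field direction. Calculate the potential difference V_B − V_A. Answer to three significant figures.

-6130 V

Only the component of displacement along E changes the potential: ΔV = −E·d·cosθ.
ΔV = −(1.66×10⁴ V/m)(0.738 m)cos60° = -6130 V.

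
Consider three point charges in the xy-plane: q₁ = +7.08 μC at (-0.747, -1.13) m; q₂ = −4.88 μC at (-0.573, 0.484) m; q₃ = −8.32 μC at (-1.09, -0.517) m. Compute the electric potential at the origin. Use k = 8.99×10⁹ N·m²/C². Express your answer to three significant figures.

Electric potential is a scalar, so the contributions from each charge add algebraically: V = Σ kqᵢ/rᵢ.
Distances from the field point to each charge: r₁ = 1.35 m, r₂ = 0.750 m, r₃ = 1.21 m.
V = k[(7.08×10⁻⁶)/(1.35) + (-4.88×10⁻⁶)/(0.750) + (-8.32×10⁻⁶)/(1.21)] = -7.35×10⁴ V.

-7.35×10⁴ V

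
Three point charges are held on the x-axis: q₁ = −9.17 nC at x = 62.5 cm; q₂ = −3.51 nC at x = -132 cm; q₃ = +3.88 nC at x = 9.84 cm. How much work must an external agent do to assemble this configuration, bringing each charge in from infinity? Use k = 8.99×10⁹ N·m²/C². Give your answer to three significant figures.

-5.45×10⁻⁷ J

The work to assemble the configuration equals its total potential energy, U = Σ kqᵢqⱼ/rᵢⱼ over all pairs.
Pair separations: r₁₂ = 1.95 m, r₁₃ = 0.527 m, r₂₃ = 1.42 m.
U = (1.49×10⁻⁷) + (-6.07×10⁻⁷) + (-8.63×10⁻⁸) = -5.45×10⁻⁷ J.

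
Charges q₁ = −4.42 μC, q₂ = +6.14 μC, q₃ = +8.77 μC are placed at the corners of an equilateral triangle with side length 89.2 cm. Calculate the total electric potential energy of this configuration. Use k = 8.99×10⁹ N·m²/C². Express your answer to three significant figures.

-0.121 J

The work to assemble the configuration equals its total potential energy, U = Σ kqᵢqⱼ/rᵢⱼ over all pairs.
All three pair separations equal the side length, 0.892 m.
U = (-0.274) + (-0.391) + (0.543) = -0.121 J.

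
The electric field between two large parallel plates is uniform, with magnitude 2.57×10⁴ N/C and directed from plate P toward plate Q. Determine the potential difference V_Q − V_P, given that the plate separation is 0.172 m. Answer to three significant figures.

In a uniform field, potential decreases in the direction of E: ΔV = −E·d for a displacement d parallel to E.
Going from P to Q is a displacement of 0.172 m along the field, so V_Q − V_P = −Ed = -4420 V.

-4420 V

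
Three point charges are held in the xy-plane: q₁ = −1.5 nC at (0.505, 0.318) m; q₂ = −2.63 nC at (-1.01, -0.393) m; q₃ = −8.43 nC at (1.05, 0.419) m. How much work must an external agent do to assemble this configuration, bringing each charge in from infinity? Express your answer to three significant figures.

The assembly work is the sum of pairwise potential energies, U = Σ_{i<j} kqᵢqⱼ/rᵢⱼ.
Pair separations: r₁₂ = 1.67 m, r₁₃ = 0.554 m, r₂₃ = 2.21 m.
U = (2.12×10⁻⁸) + (2.05×10⁻⁷) + (9.00×10⁻⁸) = 3.16×10⁻⁷ J.

3.16×10⁻⁷ J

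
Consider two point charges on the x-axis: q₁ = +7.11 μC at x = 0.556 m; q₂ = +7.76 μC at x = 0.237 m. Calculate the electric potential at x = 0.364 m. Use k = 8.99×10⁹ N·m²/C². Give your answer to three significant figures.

8.82×10⁵ V

Electric potential is a scalar, so the contributions from each charge add algebraically: V = Σ kqᵢ/rᵢ.
Distances from the field point to each charge: r₁ = 0.192 m, r₂ = 0.127 m.
V = k[(7.11×10⁻⁶)/(0.192) + (7.76×10⁻⁶)/(0.127)] = 8.82×10⁵ V.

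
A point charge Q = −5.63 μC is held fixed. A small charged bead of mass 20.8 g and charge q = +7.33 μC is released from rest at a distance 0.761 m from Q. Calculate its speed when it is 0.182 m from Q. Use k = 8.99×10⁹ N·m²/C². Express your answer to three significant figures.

Only the electrostatic force acts, so mechanical energy is conserved: ½mv² = U₁ − U₂ = kQq(1/r₁ − 1/r₂).
U₁ − U₂ = (8.99×10⁹ N·m²/C²)(-5.63×10⁻⁶ C)(7.33×10⁻⁶ C)(1/0.761 − 1/0.182) = 1.55 J.
v = √(2·1.55/0.0208) = 12.2 m/s.

12.2 m/s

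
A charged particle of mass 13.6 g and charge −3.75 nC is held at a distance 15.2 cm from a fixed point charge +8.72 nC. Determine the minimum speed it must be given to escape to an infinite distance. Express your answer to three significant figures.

0.0169 m/s

To just escape, total mechanical energy must reach zero at infinity: ½mv²_min + U = 0, so ½mv²_min = −U = |kQq|/r.
|U| = |kQq|/r = (8.99×10⁹ N·m²/C²)(8.72×10⁻⁹)(3.75×10⁻⁹)/(0.152) = 1.93×10⁻⁶ J.
v_min = √(2|U|/m) = √(2·1.93×10⁻⁶/0.0136) = 0.0169 m/s.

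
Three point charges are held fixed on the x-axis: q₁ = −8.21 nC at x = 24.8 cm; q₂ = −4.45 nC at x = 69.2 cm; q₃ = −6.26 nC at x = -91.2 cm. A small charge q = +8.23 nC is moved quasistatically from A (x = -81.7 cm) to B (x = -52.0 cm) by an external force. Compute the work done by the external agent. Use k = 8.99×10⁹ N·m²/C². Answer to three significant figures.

For quasistatic motion the external work equals the change in potential energy: W_ext = qΔV = q(V_B − V_A).
At A: distances to the source charges are 1.06 m, 1.51 m, 0.0950 m; V_A = Σ kqᵢ/rᵢ = -688 V.
At B: distances to the source charges are 0.768 m, 1.21 m, 0.392 m; V_B = Σ kqᵢ/rᵢ = -273 V.
ΔV = V_B − V_A = 416 V.
W_ext = qΔV = (8.23×10⁻⁹ C)(416 V) = 3.42×10⁻⁶ J.

3.42×10⁻⁶ J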